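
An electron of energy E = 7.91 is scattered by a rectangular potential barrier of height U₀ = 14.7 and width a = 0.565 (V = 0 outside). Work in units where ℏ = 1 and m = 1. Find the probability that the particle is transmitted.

Since E < U₀ the interior solution is evanescent with decay constant κ = √(2m(U₀ − E))/ℏ = 3.685.
κa = 2.082, sinh(κa) = 3.948.
Matching ψ, ψ′ at both faces gives T = [1 + U₀² sinh²(κa) / (4E(U₀ − E))]⁻¹ = 1/16.68 = 0.0600.

T = 0.0600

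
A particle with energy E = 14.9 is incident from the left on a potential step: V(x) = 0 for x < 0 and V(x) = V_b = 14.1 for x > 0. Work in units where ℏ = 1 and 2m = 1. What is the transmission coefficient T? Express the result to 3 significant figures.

On each side the TISE gives plane waves with k = √(2m(E − V))/ℏ: k₁ = √(2·½·14.9) = 3.860, k₂ = √(2·½·0.8) = 0.8944.
Matching ψ and ψ′ at x = 0 gives r = (k₁ − k₂)/(k₁ + k₂), so R = r² = 0.3891 and T = 1 − R = 0.6109.

T = 0.611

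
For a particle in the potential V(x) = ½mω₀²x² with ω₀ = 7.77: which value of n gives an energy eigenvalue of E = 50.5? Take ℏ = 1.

n = 6

Invert E_n = (n + ½)ℏω₀: n = E/ℏω₀ − ½ = 5.999, so n = 6.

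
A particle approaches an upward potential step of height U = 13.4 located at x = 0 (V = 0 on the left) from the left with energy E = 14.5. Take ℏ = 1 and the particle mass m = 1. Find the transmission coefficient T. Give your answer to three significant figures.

The wavenumbers are k₁ = √(2mE)/ℏ = 5.385 on the left and k₂ = √(2m(E − U))/ℏ = 1.483 on the right.
Continuity of ψ and ψ′ at the step yields the reflection amplitude r = (k₁ − k₂)/(k₁ + k₂) = 0.5681; thus R = |r|² = 0.3227, T = 0.6773.

T = 0.677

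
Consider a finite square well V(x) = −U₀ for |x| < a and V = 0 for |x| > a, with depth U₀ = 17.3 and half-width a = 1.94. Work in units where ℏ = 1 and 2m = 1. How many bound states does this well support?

The dimensionless depth is z₀ = a√(2mU₀)/ℏ = 1.94 × √(17.30) = 8.069.
The even/odd transcendental equations gain one root per π/2 in z₀, giving N = 1 + ⌊2z₀/π⌋ = 1 + ⌊5.137⌋ = 6.

N = 6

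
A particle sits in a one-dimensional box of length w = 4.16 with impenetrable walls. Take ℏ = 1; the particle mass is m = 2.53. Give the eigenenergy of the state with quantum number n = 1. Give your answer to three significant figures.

Requiring ψ(0) = ψ(w) = 0 quantises k = nπ/w, hence E_n = ℏ²k²/2m = n²π²ℏ²/(2mw²).
E_1 = 1² × π² / (2 × 2.53 × 4.16²) = 0.1127.

E = 0.113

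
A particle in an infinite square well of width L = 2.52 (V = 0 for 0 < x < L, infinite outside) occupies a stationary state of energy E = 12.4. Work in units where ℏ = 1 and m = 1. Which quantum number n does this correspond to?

For an infinite well E_n = n²π²ℏ²/(2mL²), so n = (L/πℏ)√(2mE).
n = (2.52/π) × √(2 × 1 × 12.4) = 3.995 → n = 4.

n = 4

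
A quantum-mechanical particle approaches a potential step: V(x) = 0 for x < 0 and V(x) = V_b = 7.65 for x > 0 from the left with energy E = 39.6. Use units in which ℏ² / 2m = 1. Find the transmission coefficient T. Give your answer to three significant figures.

The wavenumbers are k₁ = √(2mE)/ℏ = 6.293 on the left and k₂ = √(2m(E − V_b))/ℏ = 5.652 on the right.
Continuity of ψ and ψ′ at the step yields the reflection amplitude r = (k₁ − k₂)/(k₁ + k₂) = 0.05361; thus R = |r|² = 0.002874, T = 0.9971.

T = 0.997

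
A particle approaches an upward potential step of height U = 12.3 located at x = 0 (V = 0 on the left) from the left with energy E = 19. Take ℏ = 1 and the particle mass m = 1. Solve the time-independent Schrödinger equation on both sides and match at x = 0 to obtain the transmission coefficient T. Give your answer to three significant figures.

T = 0.935

On each side the TISE gives plane waves with k = √(2m(E − V))/ℏ: k₁ = √(2·1·19) = 6.164, k₂ = √(2·1·6.7) = 3.661.
Continuity of ψ and ψ′ at the step yields the reflection amplitude r = (k₁ − k₂)/(k₁ + k₂) = 0.2548; thus R = |r|² = 0.06494, T = 0.9351.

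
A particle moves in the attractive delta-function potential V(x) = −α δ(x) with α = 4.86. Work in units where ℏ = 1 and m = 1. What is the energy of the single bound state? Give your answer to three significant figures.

E = -11.8

The bound state is ψ(x) = √κ e^{−κ|x|}. The derivative jump ψ'(0⁺) − ψ'(0⁻) = −(2mα/ℏ²)ψ(0) fixes κ = mα/ℏ² = 4.860.
Then E = −ℏ²κ²/(2m) = −mα²/(2ℏ²) = -11.81.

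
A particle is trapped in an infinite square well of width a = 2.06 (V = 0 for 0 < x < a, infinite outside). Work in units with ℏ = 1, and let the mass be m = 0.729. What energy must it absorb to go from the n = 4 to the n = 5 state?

ΔE = 14.4

E_n = n²π²ℏ²/(2ma²), so ΔE = (5² − 4²) π²ℏ²/(2ma²).
ΔE = 9 × π² / (2 × 0.729 × 2.06²) = 14.36.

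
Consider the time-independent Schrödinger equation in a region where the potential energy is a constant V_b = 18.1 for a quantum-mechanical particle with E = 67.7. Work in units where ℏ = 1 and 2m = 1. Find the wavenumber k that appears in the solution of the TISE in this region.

k = 7.04

With E > V_b the solution is oscillatory, ψ ∝ e^{±ikx} with k = √(2m(E − V_b))/ℏ.
k = √(2 × 0.5 × 49.6) = 7.043.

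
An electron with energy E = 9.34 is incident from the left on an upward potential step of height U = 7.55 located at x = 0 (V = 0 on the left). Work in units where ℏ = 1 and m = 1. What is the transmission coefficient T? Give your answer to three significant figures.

On each side the TISE gives plane waves with k = √(2m(E − V))/ℏ: k₁ = √(2·1·9.34) = 4.322, k₂ = √(2·1·1.79) = 1.892.
Continuity of ψ and ψ′ at the step yields the reflection amplitude r = (k₁ − k₂)/(k₁ + k₂) = 0.3910; thus R = |r|² = 0.1529, T = 0.8471.

T = 0.847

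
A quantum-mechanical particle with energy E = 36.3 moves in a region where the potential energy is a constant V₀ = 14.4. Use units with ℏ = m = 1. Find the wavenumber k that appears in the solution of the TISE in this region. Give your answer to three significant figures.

k = 6.62

With E > V₀ the solution is oscillatory, ψ ∝ e^{±ikx} with k = √(2m(E − V₀))/ℏ.
k = √(2 × 1 × 21.9) = 6.618.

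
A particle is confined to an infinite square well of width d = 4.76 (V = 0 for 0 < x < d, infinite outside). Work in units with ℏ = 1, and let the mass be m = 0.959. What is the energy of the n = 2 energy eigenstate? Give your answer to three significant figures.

E = 0.908

Requiring ψ(0) = ψ(d) = 0 quantises k = nπ/d, hence E_n = ℏ²k²/2m = n²π²ℏ²/(2md²).
E_2 = 2² × π² / (2 × 0.959 × 4.76²) = 0.9084.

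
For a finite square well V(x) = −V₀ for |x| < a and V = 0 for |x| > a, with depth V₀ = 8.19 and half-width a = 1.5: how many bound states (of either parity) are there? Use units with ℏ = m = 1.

N = 4

The dimensionless depth is z₀ = a√(2mV₀)/ℏ = 1.5 × √(16.38) = 6.071.
The even/odd transcendental equations gain one root per π/2 in z₀, giving N = 1 + ⌊2z₀/π⌋ = 1 + ⌊3.865⌋ = 4.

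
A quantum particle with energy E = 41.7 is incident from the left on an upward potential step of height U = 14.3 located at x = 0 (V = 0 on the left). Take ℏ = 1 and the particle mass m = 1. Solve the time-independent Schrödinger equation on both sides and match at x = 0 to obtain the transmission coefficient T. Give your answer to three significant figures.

T = 0.989

The wavenumbers are k₁ = √(2mE)/ℏ = 9.132 on the left and k₂ = √(2m(E − U))/ℏ = 7.403 on the right.
Matching ψ and ψ′ at x = 0 gives r = (k₁ − k₂)/(k₁ + k₂), so R = r² = 0.01094 and T = 1 − R = 0.9891.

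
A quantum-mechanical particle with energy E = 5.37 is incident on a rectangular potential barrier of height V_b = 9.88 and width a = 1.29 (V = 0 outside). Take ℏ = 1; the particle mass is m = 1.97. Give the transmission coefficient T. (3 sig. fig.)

Since E < V_b the interior solution is evanescent with decay constant κ = √(2m(V_b − E))/ℏ = 4.215.
κa = 5.438, sinh(κa) = 115.0.
The exact tunnelling result is T⁻¹ = 1 + V_b² sinh²(κa) / [4E(V_b − E)] = 13320, so T = 0.0000751.

T = 0.0000751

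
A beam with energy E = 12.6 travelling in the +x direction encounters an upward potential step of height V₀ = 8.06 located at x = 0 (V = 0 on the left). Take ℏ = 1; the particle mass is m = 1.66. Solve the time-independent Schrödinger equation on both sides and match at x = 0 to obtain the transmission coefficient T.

On each side the TISE gives plane waves with k = √(2m(E − V))/ℏ: k₁ = √(2·1.66·12.6) = 6.468, k₂ = √(2·1.66·4.54) = 3.882.
Continuity of ψ and ψ′ at the step yields the reflection amplitude r = (k₁ − k₂)/(k₁ + k₂) = 0.2498; thus R = |r|² = 0.06240, T = 0.9376.

T = 0.938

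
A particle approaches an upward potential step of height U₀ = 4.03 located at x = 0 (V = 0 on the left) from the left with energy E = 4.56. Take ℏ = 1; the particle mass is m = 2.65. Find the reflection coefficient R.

On each side the TISE gives plane waves with k = √(2m(E − V))/ℏ: k₁ = √(2·2.65·4.56) = 4.916, k₂ = √(2·2.65·0.53) = 1.676.
Continuity of ψ and ψ′ at the step yields the reflection amplitude r = (k₁ − k₂)/(k₁ + k₂) = 0.4915; thus R = |r|² = 0.2416, T = 0.7584.

R = 0.242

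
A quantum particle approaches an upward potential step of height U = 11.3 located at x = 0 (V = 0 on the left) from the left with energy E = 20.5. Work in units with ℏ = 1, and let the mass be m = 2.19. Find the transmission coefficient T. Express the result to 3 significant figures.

T = 0.961

On each side the TISE gives plane waves with k = √(2m(E − V))/ℏ: k₁ = √(2·2.19·20.5) = 9.476, k₂ = √(2·2.19·9.2) = 6.348.
Matching ψ and ψ′ at x = 0 gives r = (k₁ − k₂)/(k₁ + k₂), so R = r² = 0.03907 and T = 1 − R = 0.9609.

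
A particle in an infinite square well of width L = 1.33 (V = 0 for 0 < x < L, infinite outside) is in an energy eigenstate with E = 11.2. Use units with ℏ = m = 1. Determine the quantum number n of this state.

For an infinite well E_n = n²π²ℏ²/(2mL²), so n = (L/πℏ)√(2mE).
n = (1.33/π) × √(2 × 1 × 11.2) = 2.004 → n = 2.

n = 2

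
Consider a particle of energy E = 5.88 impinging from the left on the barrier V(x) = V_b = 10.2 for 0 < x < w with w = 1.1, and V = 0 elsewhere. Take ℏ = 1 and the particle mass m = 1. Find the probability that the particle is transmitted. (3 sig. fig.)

Since E < V_b the interior solution is evanescent with decay constant κ = √(2m(V_b − E))/ℏ = 2.939.
κw = 3.233, sinh(κw) = 12.66.
The exact tunnelling result is T⁻¹ = 1 + V_b² sinh²(κw) / [4E(V_b − E)] = 165.2, so T = 0.00605.

T = 0.00605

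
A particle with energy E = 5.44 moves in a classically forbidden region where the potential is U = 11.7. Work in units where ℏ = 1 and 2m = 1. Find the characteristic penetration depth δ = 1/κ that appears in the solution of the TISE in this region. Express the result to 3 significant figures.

δ = 0.400

Since E < U the TISE in this region is ψ'' = κ²ψ with κ = √(2m(U − E))/ℏ.
κ = √(2 × 0.5 × 6.26) = 2.502. The penetration depth is δ = 1/κ = 0.400.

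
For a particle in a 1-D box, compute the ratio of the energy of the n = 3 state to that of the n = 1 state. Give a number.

E_n = n²π²ℏ²/(2mL²) so the ratio is n₂²/n₁² = 9/1 = 9.

9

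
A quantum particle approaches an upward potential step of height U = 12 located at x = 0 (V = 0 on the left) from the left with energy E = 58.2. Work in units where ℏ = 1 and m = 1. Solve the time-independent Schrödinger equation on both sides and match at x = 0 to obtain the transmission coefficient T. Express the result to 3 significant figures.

T = 0.997

On each side the TISE gives plane waves with k = √(2m(E − V))/ℏ: k₁ = √(2·1·58.2) = 10.79, k₂ = √(2·1·46.2) = 9.612.
Matching ψ and ψ′ at x = 0 gives r = (k₁ − k₂)/(k₁ + k₂), so R = r² = 0.003325 and T = 1 − R = 0.9967.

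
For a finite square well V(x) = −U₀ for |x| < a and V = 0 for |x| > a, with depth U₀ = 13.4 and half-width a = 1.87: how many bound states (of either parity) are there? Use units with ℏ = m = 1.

N = 7

Define the well-strength parameter z₀ = (a/ℏ)√(2mU₀) = 1.87 × √(2·1·13.4) = 9.681.
The even/odd transcendental equations gain one root per π/2 in z₀, giving N = 1 + ⌊2z₀/π⌋ = 1 + ⌊6.163⌋ = 7.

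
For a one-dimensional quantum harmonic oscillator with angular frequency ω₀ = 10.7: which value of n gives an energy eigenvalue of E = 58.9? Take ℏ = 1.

n = 5

Invert E_n = (n + ½)ℏω₀: n = E/ℏω₀ − ½ = 5.005, so n = 5.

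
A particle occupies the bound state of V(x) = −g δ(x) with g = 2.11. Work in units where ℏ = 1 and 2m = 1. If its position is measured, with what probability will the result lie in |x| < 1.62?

The normalised bound state is ψ = √κ e^{−κ|x|} with κ = mg/ℏ² = 1.055.
P(|x| < d) = ∫_{−d}^{d} κ e^{−2κ|x|} dx = 1 − e^{−2κd} = 1 − e^{−3.418} = 0.9672.

P = 0.967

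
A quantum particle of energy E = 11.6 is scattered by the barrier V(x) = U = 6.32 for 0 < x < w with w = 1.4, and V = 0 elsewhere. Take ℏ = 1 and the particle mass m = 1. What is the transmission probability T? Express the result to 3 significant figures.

T = 0.863

E > U: inside the barrier k₂ = √(2m(E − U))/ℏ = 3.250, k₂w = 4.549.
T = [1 + U² sin²(k₂w) / (4E(E − U))]⁻¹ = 1/1.159 = 0.863.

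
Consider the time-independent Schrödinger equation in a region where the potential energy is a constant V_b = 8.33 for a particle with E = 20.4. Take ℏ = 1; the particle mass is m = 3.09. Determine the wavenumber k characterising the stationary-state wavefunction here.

k = 8.64

With E > V_b the solution is oscillatory, ψ ∝ e^{±ikx} with k = √(2m(E − V_b))/ℏ.
k = √(2 × 3.09 × 12.07) = 8.637.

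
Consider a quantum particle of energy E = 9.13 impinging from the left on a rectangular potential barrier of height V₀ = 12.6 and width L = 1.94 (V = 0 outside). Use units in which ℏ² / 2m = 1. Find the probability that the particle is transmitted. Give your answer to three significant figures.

T = 0.00232

Since E < V₀ the interior solution is evanescent with decay constant κ = √(2m(V₀ − E))/ℏ = 1.863.
κL = 3.614, sinh(κL) = 18.54.
Matching ψ, ψ′ at both faces gives T = [1 + V₀² sinh²(κL) / (4E(V₀ − E))]⁻¹ = 1/431.6 = 0.00232.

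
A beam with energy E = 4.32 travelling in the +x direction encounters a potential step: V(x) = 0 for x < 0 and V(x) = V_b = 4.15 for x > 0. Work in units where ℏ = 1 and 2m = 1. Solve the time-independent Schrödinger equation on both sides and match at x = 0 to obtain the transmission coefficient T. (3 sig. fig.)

T = 0.553

The wavenumbers are k₁ = √(2mE)/ℏ = 2.078 on the left and k₂ = √(2m(E − V_b))/ℏ = 0.4123 on the right.
Continuity of ψ and ψ′ at the step yields the reflection amplitude r = (k₁ − k₂)/(k₁ + k₂) = 0.6689; thus R = |r|² = 0.4475, T = 0.5525.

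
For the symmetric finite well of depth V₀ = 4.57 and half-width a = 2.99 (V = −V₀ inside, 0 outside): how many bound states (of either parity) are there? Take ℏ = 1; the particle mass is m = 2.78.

N = 10

The dimensionless depth is z₀ = a√(2mV₀)/ℏ = 2.99 × √(25.41) = 15.07.
A new bound state (alternating even/odd) appears each time z₀ passes a multiple of π/2, so N = ⌊2z₀/π⌋ + 1 = ⌊9.595⌋ + 1 = 10.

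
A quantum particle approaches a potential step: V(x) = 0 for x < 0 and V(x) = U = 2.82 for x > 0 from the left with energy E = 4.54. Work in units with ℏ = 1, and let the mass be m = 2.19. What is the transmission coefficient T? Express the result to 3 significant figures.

The wavenumbers are k₁ = √(2mE)/ℏ = 4.459 on the left and k₂ = √(2m(E − U))/ℏ = 2.745 on the right.
Continuity of ψ and ψ′ at the step yields the reflection amplitude r = (k₁ − k₂)/(k₁ + k₂) = 0.2380; thus R = |r|² = 0.05664, T = 0.9434.

T = 0.943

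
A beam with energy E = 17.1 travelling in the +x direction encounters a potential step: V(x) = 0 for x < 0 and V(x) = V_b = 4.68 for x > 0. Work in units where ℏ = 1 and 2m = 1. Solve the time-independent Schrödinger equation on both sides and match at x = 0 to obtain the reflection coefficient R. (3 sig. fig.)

The wavenumbers are k₁ = √(2mE)/ℏ = 4.135 on the left and k₂ = √(2m(E − V_b))/ℏ = 3.524 on the right.
Matching ψ and ψ′ at x = 0 gives r = (k₁ − k₂)/(k₁ + k₂), so R = r² = 0.006364 and T = 1 − R = 0.9936.

R = 0.00636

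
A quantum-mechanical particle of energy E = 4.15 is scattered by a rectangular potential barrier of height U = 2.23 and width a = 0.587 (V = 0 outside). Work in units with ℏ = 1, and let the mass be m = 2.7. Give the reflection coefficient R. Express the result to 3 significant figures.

Above the barrier the interior wavenumber is k₂ = √(2m(E − U))/ℏ = 3.220, giving phase k₂a = 1.890.
T = [1 + U² sin²(k₂a) / (4E(E − U))]⁻¹ = 1/1.141 = 0.877.
R = 1 − T = 0.123.

R = 0.123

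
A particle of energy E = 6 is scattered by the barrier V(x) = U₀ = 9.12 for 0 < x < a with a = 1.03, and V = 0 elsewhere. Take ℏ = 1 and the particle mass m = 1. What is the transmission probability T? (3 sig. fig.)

T = 0.0208

Since E < U₀ the interior solution is evanescent with decay constant κ = √(2m(U₀ − E))/ℏ = 2.498.
κa = 2.573, sinh(κa) = 6.514.
The exact tunnelling result is T⁻¹ = 1 + U₀² sinh²(κa) / [4E(U₀ − E)] = 48.13, so T = 0.0208.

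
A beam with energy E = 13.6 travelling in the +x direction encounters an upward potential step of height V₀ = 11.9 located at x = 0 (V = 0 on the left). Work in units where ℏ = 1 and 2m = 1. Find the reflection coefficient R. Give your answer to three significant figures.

R = 0.228

The wavenumbers are k₁ = √(2mE)/ℏ = 3.688 on the left and k₂ = √(2m(E − V₀))/ℏ = 1.304 on the right.
Matching ψ and ψ′ at x = 0 gives r = (k₁ − k₂)/(k₁ + k₂), so R = r² = 0.2281 and T = 1 − R = 0.7719.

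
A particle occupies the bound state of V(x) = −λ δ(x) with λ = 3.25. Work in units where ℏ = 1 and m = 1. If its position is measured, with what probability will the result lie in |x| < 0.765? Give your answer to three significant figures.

The normalised bound state is ψ = √κ e^{−κ|x|} with κ = mλ/ℏ² = 3.250.
P(|x| < d) = ∫_{−d}^{d} κ e^{−2κ|x|} dx = 1 − e^{−2κd} = 1 − e^{−4.973} = 0.9931.

P = 0.993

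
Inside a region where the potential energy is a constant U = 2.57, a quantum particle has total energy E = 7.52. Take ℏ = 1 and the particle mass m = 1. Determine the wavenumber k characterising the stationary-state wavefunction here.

k = 3.15

With E > U the solution is oscillatory, ψ ∝ e^{±ikx} with k = √(2m(E − U))/ℏ.
k = √(2 × 1 × 4.95) = 3.146.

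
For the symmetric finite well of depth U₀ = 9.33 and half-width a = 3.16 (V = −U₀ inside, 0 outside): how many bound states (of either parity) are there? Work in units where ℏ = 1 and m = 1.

The dimensionless depth is z₀ = a√(2mU₀)/ℏ = 3.16 × √(18.66) = 13.65.
A new bound state (alternating even/odd) appears each time z₀ passes a multiple of π/2, so N = ⌊2z₀/π⌋ + 1 = ⌊8.690⌋ + 1 = 9.

N = 9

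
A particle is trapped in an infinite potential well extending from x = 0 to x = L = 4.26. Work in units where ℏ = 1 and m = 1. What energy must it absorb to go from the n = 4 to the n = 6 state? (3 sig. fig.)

E_n = n²π²ℏ²/(2mL²), so ΔE = (6² − 4²) π²ℏ²/(2mL²).
ΔE = 20 × π² / (2 × 1 × 4.26²) = 5.439.

ΔE = 5.44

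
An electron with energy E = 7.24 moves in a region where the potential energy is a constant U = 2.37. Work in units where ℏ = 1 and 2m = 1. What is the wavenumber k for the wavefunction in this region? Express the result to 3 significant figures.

With E > U the solution is oscillatory, ψ ∝ e^{±ikx} with k = √(2m(E − U))/ℏ.
k = √(2 × 0.5 × 4.87) = 2.207.

k = 2.21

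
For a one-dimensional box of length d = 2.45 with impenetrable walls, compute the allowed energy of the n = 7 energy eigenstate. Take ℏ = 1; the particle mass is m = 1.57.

E = 25.7

The infinite-well eigenfunctions ψ_n = √(2/d) sin(nπx/d) vanish at both walls, giving E_n = n²π²ℏ²/(2md²).
E_7 = 7² × π² / (2 × 1.57 × 2.45²) = 25.66.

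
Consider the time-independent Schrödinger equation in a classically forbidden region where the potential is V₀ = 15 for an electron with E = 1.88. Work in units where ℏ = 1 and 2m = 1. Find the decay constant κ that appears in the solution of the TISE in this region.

Since E < V₀ the TISE in this region is ψ'' = κ²ψ with κ = √(2m(V₀ − E))/ℏ.
κ = √(2 × 0.5 × 13.12) = 3.622.

κ = 3.62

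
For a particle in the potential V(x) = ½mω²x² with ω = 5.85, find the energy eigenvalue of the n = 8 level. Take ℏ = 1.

E = 49.7

Using E_n = (n + ½)ℏω: E_8 = 8.5 × 5.85 = 49.73.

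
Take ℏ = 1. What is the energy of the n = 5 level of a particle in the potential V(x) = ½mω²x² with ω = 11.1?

E = 61.1

The oscillator eigenvalues are E_n = ℏω(n + ½), so E_5 = 11.1 × 5.5 = 61.05.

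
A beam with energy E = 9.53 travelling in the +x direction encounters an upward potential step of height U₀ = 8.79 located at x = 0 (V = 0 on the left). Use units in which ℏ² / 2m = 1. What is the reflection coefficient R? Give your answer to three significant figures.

On each side the TISE gives plane waves with k = √(2m(E − V))/ℏ: k₁ = √(2·½·9.53) = 3.087, k₂ = √(2·½·0.74) = 0.8602.
Matching ψ and ψ′ at x = 0 gives r = (k₁ − k₂)/(k₁ + k₂), so R = r² = 0.3183 and T = 1 − R = 0.6817.

R = 0.318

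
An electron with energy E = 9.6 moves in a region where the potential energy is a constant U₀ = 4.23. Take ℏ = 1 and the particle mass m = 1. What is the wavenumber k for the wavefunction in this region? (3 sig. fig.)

With E > U₀ the solution is oscillatory, ψ ∝ e^{±ikx} with k = √(2m(E − U₀))/ℏ.
k = √(2 × 1 × 5.37) = 3.277.

k = 3.28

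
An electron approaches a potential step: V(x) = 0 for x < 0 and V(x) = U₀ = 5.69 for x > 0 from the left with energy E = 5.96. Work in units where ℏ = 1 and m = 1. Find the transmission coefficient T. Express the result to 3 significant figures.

T = 0.579

On each side the TISE gives plane waves with k = √(2m(E − V))/ℏ: k₁ = √(2·1·5.96) = 3.453, k₂ = √(2·1·0.27) = 0.7348.
Continuity of ψ and ψ′ at the step yields the reflection amplitude r = (k₁ − k₂)/(k₁ + k₂) = 0.6490; thus R = |r|² = 0.4212, T = 0.5788.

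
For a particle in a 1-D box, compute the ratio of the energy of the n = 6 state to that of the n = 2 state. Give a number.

9

Since E_n ∝ n², the ratio is (6/2)² = 9.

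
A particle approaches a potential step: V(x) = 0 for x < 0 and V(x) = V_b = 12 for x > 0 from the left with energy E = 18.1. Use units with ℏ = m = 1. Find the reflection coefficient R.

On each side the TISE gives plane waves with k = √(2m(E − V))/ℏ: k₁ = √(2·1·18.1) = 6.017, k₂ = √(2·1·6.1) = 3.493.
Continuity of ψ and ψ′ at the step yields the reflection amplitude r = (k₁ − k₂)/(k₁ + k₂) = 0.2654; thus R = |r|² = 0.07044, T = 0.9296.

R = 0.0704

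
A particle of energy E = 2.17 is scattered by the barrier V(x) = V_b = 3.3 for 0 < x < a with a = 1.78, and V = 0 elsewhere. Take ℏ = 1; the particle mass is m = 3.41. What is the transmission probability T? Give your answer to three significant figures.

E < V_b: inside the barrier ψ ∝ e^{±κx} with κ = √(2m(V_b − E))/ℏ = 2.776.
κa = 4.941, sinh(κa) = 69.98.
Matching ψ, ψ′ at both faces gives T = [1 + V_b² sinh²(κa) / (4E(V_b − E))]⁻¹ = 1/5438 = 0.000184.

T = 0.000184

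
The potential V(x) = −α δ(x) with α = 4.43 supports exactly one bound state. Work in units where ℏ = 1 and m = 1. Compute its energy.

For x ≠ 0 the bound state is ψ ∝ e^{−κ|x|}; integrating the TISE across the delta gives the cusp condition 2κ = 2mα/ℏ², so κ = 4.430.
Then E = −ℏ²κ²/(2m) = −mα²/(2ℏ²) = -9.812.

E = -9.81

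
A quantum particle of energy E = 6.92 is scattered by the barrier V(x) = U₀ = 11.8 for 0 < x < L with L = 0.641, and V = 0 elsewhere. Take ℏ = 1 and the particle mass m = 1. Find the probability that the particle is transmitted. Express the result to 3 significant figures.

T = 0.0683

E < U₀: inside the barrier ψ ∝ e^{±κx} with κ = √(2m(U₀ − E))/ℏ = 3.124.
κL = 2.003, sinh(κL) = 3.636.
The exact tunnelling result is T⁻¹ = 1 + U₀² sinh²(κL) / [4E(U₀ − E)] = 14.63, so T = 0.0683.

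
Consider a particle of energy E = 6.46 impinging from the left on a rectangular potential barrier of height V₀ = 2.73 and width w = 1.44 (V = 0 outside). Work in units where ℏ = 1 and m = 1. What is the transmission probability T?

T = 0.962

E > V₀: inside the barrier k₂ = √(2m(E − V₀))/ℏ = 2.731, k₂w = 3.933.
T = [1 + V₀² sin²(k₂w) / (4E(E − V₀))]⁻¹ = 1/1.039 = 0.962.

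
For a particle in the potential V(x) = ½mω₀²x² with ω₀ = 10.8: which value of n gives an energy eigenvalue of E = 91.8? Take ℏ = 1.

E_n = ℏω₀(n + ½) ⇒ n = E/(ℏω₀) − ½ = 91.8/10.8 − 0.5 = 8.000 → n = 8.

n = 8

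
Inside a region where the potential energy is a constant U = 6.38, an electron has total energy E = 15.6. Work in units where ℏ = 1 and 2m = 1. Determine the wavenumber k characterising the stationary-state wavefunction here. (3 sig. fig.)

k = 3.04

With E > U the solution is oscillatory, ψ ∝ e^{±ikx} with k = √(2m(E − U))/ℏ.
k = √(2 × 0.5 × 9.22) = 3.036.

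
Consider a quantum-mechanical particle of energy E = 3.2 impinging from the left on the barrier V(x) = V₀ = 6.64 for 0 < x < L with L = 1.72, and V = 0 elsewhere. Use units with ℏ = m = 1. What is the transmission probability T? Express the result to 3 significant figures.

E < V₀: inside the barrier ψ ∝ e^{±κx} with κ = √(2m(V₀ − E))/ℏ = 2.623.
κL = 4.512, sinh(κL) = 45.52.
The exact tunnelling result is T⁻¹ = 1 + V₀² sinh²(κL) / [4E(V₀ − E)] = 2076, so T = 0.000482.

T = 0.000482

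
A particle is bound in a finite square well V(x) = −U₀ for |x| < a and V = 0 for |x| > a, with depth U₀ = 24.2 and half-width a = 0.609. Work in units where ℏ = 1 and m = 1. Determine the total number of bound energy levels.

Define the well-strength parameter z₀ = (a/ℏ)√(2mU₀) = 0.609 × √(2·1·24.2) = 4.237.
The even/odd transcendental equations gain one root per π/2 in z₀, giving N = 1 + ⌊2z₀/π⌋ = 1 + ⌊2.697⌋ = 3.

N = 3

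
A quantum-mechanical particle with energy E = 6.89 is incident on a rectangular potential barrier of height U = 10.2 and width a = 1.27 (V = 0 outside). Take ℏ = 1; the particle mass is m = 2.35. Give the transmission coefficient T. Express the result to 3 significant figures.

T = 0.000156

Since E < U the interior solution is evanescent with decay constant κ = √(2m(U − E))/ℏ = 3.944.
κa = 5.009, sinh(κa) = 74.89.
Matching ψ, ψ′ at both faces gives T = [1 + U² sinh²(κa) / (4E(U − E))]⁻¹ = 1/6397 = 0.000156.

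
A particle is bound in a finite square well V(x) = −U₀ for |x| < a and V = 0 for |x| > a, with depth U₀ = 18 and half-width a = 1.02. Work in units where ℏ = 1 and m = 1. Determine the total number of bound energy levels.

N = 4

The dimensionless depth is z₀ = a√(2mU₀)/ℏ = 1.02 × √(36.00) = 6.120.
A new bound state (alternating even/odd) appears each time z₀ passes a multiple of π/2, so N = ⌊2z₀/π⌋ + 1 = ⌊3.896⌋ + 1 = 4.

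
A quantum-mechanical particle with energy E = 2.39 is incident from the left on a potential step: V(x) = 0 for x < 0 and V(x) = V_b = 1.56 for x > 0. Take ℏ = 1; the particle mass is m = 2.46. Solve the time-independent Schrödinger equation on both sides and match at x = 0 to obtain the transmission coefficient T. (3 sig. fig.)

T = 0.933

On each side the TISE gives plane waves with k = √(2m(E − V))/ℏ: k₁ = √(2·2.46·2.39) = 3.429, k₂ = √(2·2.46·0.83) = 2.021.
Matching ψ and ψ′ at x = 0 gives r = (k₁ − k₂)/(k₁ + k₂), so R = r² = 0.06678 and T = 1 − R = 0.9332.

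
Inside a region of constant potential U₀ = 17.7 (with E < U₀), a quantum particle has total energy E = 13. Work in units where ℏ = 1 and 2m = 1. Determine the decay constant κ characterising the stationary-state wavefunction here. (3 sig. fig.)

κ = 2.17

Since E < U₀ the TISE in this region is ψ'' = κ²ψ with κ = √(2m(U₀ − E))/ℏ.
κ = √(2 × 0.5 × 4.7) = 2.168.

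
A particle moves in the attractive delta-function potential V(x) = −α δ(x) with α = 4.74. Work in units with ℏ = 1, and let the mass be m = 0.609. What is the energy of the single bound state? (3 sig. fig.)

For x ≠ 0 the bound state is ψ ∝ e^{−κ|x|}; integrating the TISE across the delta gives the cusp condition 2κ = 2mα/ℏ², so κ = 2.887.
Then E = −ℏ²κ²/(2m) = −mα²/(2ℏ²) = -6.841.

E = -6.84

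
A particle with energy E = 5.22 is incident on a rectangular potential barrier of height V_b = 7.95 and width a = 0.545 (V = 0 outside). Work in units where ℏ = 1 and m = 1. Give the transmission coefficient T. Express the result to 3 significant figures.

T = 0.250

E < V_b: inside the barrier ψ ∝ e^{±κx} with κ = √(2m(V_b − E))/ℏ = 2.337.
κa = 1.273, sinh(κa) = 1.647.
The exact tunnelling result is T⁻¹ = 1 + V_b² sinh²(κa) / [4E(V_b − E)] = 4.007, so T = 0.250.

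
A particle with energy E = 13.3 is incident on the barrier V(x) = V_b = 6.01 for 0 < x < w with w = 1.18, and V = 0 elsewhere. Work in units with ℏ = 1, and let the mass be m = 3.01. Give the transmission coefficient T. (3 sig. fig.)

Above the barrier the interior wavenumber is k₂ = √(2m(E − V_b))/ℏ = 6.625, giving phase k₂w = 7.817.
T = [1 + V_b² sin²(k₂w) / (4E(E − V_b))]⁻¹ = 1/1.093 = 0.915.

T = 0.915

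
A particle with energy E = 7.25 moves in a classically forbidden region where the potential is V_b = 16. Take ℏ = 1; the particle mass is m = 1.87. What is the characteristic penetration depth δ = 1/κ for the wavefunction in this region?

δ = 0.175

Since E < V_b the TISE in this region is ψ'' = κ²ψ with κ = √(2m(V_b − E))/ℏ.
κ = √(2 × 1.87 × 8.75) = 5.721. The penetration depth is δ = 1/κ = 0.175.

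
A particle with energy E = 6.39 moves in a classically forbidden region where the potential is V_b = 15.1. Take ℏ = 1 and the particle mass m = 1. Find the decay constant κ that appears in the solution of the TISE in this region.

κ = 4.17

Since E < V_b the TISE in this region is ψ'' = κ²ψ with κ = √(2m(V_b − E))/ℏ.
κ = √(2 × 1 × 8.71) = 4.174.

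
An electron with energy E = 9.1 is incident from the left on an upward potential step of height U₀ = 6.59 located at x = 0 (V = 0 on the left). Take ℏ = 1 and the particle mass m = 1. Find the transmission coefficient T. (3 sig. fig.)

On each side the TISE gives plane waves with k = √(2m(E − V))/ℏ: k₁ = √(2·1·9.1) = 4.266, k₂ = √(2·1·2.51) = 2.241.
Matching ψ and ψ′ at x = 0 gives r = (k₁ − k₂)/(k₁ + k₂), so R = r² = 0.09692 and T = 1 − R = 0.9031.

T = 0.903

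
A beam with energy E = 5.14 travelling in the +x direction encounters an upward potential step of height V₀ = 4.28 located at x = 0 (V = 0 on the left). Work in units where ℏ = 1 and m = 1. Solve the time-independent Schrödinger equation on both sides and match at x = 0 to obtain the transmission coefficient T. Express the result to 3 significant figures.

T = 0.824

The wavenumbers are k₁ = √(2mE)/ℏ = 3.206 on the left and k₂ = √(2m(E − V₀))/ℏ = 1.311 on the right.
Continuity of ψ and ψ′ at the step yields the reflection amplitude r = (k₁ − k₂)/(k₁ + k₂) = 0.4194; thus R = |r|² = 0.1759, T = 0.8241.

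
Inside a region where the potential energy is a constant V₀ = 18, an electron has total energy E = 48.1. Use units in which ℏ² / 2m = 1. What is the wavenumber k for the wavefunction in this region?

With E > V₀ the solution is oscillatory, ψ ∝ e^{±ikx} with k = √(2m(E − V₀))/ℏ.
k = √(2 × 0.5 × 30.1) = 5.486.

k = 5.49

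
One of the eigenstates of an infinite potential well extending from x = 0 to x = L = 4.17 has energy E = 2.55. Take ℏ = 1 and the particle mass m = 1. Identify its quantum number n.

From E_n = n²π²ℏ²/(2mL²) invert to n = √(2mL²E)/(πℏ).
n = (4.17/π) × √(2 × 1 × 2.55) = 2.998 → n = 3.

n = 3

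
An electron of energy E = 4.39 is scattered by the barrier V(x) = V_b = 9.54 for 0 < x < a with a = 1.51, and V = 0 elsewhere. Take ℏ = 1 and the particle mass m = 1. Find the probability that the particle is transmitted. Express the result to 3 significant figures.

Since E < V_b the interior solution is evanescent with decay constant κ = √(2m(V_b − E))/ℏ = 3.209.
κa = 4.846, sinh(κa) = 63.62.
Matching ψ, ψ′ at both faces gives T = [1 + V_b² sinh²(κa) / (4E(V_b − E))]⁻¹ = 1/4074 = 0.000245.

T = 0.000245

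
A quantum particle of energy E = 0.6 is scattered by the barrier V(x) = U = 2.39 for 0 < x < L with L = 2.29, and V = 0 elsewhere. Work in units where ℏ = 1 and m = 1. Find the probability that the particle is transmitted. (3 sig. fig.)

E < U: inside the barrier ψ ∝ e^{±κx} with κ = √(2m(U − E))/ℏ = 1.892.
κL = 4.333, sinh(κL) = 38.08.
The exact tunnelling result is T⁻¹ = 1 + U² sinh²(κL) / [4E(U − E)] = 1929, so T = 0.000519.

T = 0.000519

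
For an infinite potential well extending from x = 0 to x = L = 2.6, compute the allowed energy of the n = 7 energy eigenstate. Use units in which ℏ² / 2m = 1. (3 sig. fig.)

E = 71.5

Requiring ψ(0) = ψ(L) = 0 quantises k = nπ/L, hence E_n = ℏ²k²/2m = n²π²ℏ²/(2mL²).
E_7 = 7² × π² / (2 × 0.5 × 2.6²) = 71.54.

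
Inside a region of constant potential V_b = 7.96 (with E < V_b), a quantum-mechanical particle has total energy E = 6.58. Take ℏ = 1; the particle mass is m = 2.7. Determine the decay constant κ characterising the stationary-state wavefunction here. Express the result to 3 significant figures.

Since E < V_b the TISE in this region is ψ'' = κ²ψ with κ = √(2m(V_b − E))/ℏ.
κ = √(2 × 2.7 × 1.38) = 2.730.

κ = 2.73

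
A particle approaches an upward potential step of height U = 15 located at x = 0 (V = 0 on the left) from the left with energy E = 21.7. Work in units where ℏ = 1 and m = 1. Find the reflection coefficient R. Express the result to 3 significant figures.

R = 0.0816

The wavenumbers are k₁ = √(2mE)/ℏ = 6.588 on the left and k₂ = √(2m(E − U))/ℏ = 3.661 on the right.
Matching ψ and ψ′ at x = 0 gives r = (k₁ − k₂)/(k₁ + k₂), so R = r² = 0.08158 and T = 1 − R = 0.9184.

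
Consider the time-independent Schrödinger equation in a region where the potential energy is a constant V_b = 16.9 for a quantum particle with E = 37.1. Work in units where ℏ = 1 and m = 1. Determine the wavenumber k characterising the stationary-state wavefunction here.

With E > V_b the solution is oscillatory, ψ ∝ e^{±ikx} with k = √(2m(E − V_b))/ℏ.
k = √(2 × 1 × 20.2) = 6.356.

k = 6.36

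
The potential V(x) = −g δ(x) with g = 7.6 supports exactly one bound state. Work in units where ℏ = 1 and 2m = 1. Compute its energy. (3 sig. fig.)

For x ≠ 0 the bound state is ψ ∝ e^{−κ|x|}; integrating the TISE across the delta gives the cusp condition 2κ = 2mg/ℏ², so κ = 3.800.
Then E = −ℏ²κ²/(2m) = −mg²/(2ℏ²) = -14.44.

E = -14.4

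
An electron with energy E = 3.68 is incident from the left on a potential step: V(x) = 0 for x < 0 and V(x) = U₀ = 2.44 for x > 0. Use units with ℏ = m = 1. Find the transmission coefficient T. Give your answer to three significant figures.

On each side the TISE gives plane waves with k = √(2m(E − V))/ℏ: k₁ = √(2·1·3.68) = 2.713, k₂ = √(2·1·1.24) = 1.575.
Matching ψ and ψ′ at x = 0 gives r = (k₁ − k₂)/(k₁ + k₂), so R = r² = 0.07046 and T = 1 − R = 0.9295.

T = 0.930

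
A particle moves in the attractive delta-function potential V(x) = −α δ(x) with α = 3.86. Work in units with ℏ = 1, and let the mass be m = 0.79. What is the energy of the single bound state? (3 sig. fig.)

E = -5.89

For x ≠ 0 the bound state is ψ ∝ e^{−κ|x|}; integrating the TISE across the delta gives the cusp condition 2κ = 2mα/ℏ², so κ = 3.049.
Then E = −ℏ²κ²/(2m) = −mα²/(2ℏ²) = -5.885.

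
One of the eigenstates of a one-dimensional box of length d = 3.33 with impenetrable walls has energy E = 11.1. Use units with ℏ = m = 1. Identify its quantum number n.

n = 5

From E_n = n²π²ℏ²/(2md²) invert to n = √(2md²E)/(πℏ).
n = (3.33/π) × √(2 × 1 × 11.1) = 4.994 → n = 5.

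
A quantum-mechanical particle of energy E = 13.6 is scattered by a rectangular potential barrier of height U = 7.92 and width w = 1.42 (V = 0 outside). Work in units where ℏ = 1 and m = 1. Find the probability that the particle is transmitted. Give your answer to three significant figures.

T = 0.832

Above the barrier the interior wavenumber is k₂ = √(2m(E − U))/ℏ = 3.370, giving phase k₂w = 4.786.
Matching at both interfaces gives T⁻¹ = 1 + U² sin²(k₂w) / [4E(E − U)] = 1.202, hence T = 0.832.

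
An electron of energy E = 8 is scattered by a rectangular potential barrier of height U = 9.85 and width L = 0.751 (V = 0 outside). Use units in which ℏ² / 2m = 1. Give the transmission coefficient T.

T = 0.295

E < U: inside the barrier ψ ∝ e^{±κx} with κ = √(2m(U − E))/ℏ = 1.360.
κL = 1.021, sinh(κL) = 1.209.
The exact tunnelling result is T⁻¹ = 1 + U² sinh²(κL) / [4E(U − E)] = 3.394, so T = 0.295.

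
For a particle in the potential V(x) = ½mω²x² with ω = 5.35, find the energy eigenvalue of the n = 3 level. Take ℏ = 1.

E = 18.7

Using E_n = (n + ½)ℏω: E_3 = 3.5 × 5.35 = 18.73.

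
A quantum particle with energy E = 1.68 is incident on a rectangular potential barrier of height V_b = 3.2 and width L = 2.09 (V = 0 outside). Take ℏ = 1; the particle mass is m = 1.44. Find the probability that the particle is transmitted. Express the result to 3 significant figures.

E < V_b: inside the barrier ψ ∝ e^{±κx} with κ = √(2m(V_b − E))/ℏ = 2.092.
κL = 4.373, sinh(κL) = 39.63.
Matching ψ, ψ′ at both faces gives T = [1 + V_b² sinh²(κL) / (4E(V_b − E))]⁻¹ = 1/1575 = 0.000635.

T = 0.000635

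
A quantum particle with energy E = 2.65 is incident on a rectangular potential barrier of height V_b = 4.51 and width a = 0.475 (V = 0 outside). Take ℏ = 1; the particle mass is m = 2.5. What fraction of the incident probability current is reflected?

R = 0.807

Since E < V_b the interior solution is evanescent with decay constant κ = √(2m(V_b − E))/ℏ = 3.050.
κa = 1.449, sinh(κa) = 2.011.
Matching ψ, ψ′ at both faces gives T = [1 + V_b² sinh²(κa) / (4E(V_b − E))]⁻¹ = 1/5.172 = 0.193.
R = 1 − T = 0.807.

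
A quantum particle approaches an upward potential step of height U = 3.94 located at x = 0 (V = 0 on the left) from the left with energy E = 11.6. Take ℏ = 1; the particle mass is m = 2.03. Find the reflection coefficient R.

The wavenumbers are k₁ = √(2mE)/ℏ = 6.863 on the left and k₂ = √(2m(E − U))/ℏ = 5.577 on the right.
Matching ψ and ψ′ at x = 0 gives r = (k₁ − k₂)/(k₁ + k₂), so R = r² = 0.01069 and T = 1 − R = 0.9893.

R = 0.0107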